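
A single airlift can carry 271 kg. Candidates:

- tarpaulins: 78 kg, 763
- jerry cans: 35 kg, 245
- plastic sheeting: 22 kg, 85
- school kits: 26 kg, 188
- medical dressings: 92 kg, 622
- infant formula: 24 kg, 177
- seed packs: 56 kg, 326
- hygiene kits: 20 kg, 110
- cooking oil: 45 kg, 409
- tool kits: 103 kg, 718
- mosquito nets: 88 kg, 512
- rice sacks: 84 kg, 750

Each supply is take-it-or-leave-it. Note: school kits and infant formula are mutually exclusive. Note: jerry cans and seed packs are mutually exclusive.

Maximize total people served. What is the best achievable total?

2355

Tarpaulins + jerry cans + school kits + cooking oil + rice sacks uses 268 of the 271 kg and totals 2355.
Next best is tarpaulins + jerry cans + infant formula + cooking oil + rice sacks at 2344 (266 kg) — short by 11.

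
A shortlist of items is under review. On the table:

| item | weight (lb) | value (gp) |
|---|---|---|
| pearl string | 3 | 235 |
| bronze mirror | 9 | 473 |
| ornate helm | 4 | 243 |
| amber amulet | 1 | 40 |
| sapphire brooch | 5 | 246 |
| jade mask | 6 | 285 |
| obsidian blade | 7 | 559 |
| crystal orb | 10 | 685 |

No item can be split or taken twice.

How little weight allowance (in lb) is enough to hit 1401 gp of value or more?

20

Need the lightest bundle worth ≥ 1401.
pearl string + obsidian blade + crystal orb reaches 1479 using 20 lb.
Below 20 lb the best achievable stays under 1401.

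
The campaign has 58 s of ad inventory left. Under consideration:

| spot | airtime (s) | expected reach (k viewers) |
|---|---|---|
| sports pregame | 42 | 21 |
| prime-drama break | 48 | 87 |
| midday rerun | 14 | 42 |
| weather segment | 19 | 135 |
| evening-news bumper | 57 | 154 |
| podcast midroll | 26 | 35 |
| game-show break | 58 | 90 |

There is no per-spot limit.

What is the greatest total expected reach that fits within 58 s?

405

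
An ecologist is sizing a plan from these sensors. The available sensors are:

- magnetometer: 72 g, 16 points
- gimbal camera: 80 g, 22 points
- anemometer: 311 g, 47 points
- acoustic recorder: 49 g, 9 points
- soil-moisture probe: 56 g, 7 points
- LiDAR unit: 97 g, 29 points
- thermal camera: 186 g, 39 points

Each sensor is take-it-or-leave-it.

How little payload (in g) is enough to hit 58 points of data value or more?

Minimise g subject to total data value ≥ 58.
gimbal camera + acoustic recorder + LiDAR unit: 60 data value at 226 g.
Any bundle with less than 226 g falls short of 58.

226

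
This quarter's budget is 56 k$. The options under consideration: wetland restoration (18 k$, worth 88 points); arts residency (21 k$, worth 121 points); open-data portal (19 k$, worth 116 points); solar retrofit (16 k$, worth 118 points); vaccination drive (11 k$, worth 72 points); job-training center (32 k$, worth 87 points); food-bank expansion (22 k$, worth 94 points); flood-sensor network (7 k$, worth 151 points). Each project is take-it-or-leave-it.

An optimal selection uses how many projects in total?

The maximum projected impact within 56 k$ is 462.
For example arts residency + solar retrofit + vaccination drive + flood-sensor network achieves it, using 55 k$.
All optima have 4 projects.

4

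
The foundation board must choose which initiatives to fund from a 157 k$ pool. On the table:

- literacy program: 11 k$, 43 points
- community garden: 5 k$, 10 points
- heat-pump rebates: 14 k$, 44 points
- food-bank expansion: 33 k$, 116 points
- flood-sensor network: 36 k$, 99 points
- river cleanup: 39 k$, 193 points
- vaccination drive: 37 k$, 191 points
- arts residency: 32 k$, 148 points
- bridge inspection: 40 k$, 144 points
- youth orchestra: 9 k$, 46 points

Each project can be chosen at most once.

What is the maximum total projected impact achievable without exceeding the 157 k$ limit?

Density check — vaccination drive 5.16, youth orchestra 5.11, river cleanup 4.95, arts residency 4.62 are the best per k$.
The ratio heuristic lands on literacy program + community garden + heat-pump rebates + river cleanup + vaccination drive + arts residency + youth orchestra (675) but leaves 10 k$ idle.
Dropping literacy program and community garden and heat-pump rebates frees 30 k$; slotting in bridge inspection (40 k$) lifts the total to 722 at 157 k$.

722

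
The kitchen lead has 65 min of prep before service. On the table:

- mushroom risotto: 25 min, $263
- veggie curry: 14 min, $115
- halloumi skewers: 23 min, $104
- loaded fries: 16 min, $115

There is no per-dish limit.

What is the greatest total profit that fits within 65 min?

641

Density check — mushroom risotto 10.52, veggie curry 8.21, loaded fries 7.19 are the best per min.
Taking 2×mushroom risotto + veggie curry: 64 min used, 641 in profit.
Nothing else within 65 min beats 641.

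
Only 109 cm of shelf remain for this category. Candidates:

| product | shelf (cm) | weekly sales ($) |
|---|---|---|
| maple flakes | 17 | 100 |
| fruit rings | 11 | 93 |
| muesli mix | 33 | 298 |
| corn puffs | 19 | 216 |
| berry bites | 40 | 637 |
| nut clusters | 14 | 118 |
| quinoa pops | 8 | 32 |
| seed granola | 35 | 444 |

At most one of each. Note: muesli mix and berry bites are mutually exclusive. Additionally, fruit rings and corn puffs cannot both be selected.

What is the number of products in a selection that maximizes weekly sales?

4

Best achievable weekly sales is 1415.
corn puffs + berry bites + nut clusters + seed granola hits 1415 at 108 cm.
All optima have 4 products.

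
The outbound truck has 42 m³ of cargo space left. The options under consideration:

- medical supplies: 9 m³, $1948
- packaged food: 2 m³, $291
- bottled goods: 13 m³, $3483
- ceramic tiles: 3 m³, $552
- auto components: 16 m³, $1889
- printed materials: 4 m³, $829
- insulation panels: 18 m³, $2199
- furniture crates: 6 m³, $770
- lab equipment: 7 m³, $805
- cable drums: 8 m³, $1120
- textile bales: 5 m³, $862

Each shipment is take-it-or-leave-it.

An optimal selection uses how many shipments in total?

6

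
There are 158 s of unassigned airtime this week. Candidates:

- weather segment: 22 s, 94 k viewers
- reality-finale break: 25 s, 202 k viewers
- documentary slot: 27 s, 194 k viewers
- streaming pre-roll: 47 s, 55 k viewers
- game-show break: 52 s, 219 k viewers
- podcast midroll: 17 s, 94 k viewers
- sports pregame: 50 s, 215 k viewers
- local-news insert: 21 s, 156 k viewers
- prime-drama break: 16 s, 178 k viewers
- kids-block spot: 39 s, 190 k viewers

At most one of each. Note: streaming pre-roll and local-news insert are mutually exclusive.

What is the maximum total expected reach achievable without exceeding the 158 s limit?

1043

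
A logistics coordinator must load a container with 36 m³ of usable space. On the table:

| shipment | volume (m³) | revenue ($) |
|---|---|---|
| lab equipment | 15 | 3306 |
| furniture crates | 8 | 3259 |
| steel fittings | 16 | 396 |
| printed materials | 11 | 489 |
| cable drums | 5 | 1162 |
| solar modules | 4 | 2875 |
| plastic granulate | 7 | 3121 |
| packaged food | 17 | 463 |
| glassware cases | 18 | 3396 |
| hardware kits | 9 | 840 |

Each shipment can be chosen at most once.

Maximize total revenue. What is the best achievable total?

Density check — solar modules 718.75, plastic granulate 445.86, furniture crates 407.38 are the best per m³.
A density-first pass picks furniture crates + cable drums + solar modules + plastic granulate + hardware kits — 11257 at 33 m³.
Dropping cable drums and hardware kits frees 14 m³; slotting in lab equipment (15 m³) lifts the total to 12561 at 34 m³.
Nothing else within 36 m³ beats 12561.

12561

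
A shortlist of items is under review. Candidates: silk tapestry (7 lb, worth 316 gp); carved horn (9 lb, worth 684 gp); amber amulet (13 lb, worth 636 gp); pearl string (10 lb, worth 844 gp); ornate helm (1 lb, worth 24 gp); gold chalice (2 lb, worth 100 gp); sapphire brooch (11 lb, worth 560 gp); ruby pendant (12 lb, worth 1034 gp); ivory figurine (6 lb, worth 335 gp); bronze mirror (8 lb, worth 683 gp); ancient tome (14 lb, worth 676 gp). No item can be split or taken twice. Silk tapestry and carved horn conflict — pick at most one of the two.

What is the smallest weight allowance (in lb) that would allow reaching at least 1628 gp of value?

Minimise lb subject to total value ≥ 1628.
Taking ruby pendant + bronze mirror gives 1717 (≥ 1628) for 20 lb.
No combination under 20 lb hits 1628.

20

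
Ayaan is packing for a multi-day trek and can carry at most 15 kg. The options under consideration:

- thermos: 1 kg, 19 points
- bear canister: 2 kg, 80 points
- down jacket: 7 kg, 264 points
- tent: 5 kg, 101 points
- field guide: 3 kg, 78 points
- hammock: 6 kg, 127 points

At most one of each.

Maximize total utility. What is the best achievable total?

471

Density check — bear canister 40.00, down jacket 37.71, field guide 26.00 are the best per kg.
Filling by ratio: thermos + bear canister + down jacket + field guide for 441, with 2 kg left unused.
Dropping thermos and field guide frees 4 kg; slotting in hammock (6 kg) lifts the total to 471 at 15 kg.
An exhaustive check of the 64 subsets confirms 471.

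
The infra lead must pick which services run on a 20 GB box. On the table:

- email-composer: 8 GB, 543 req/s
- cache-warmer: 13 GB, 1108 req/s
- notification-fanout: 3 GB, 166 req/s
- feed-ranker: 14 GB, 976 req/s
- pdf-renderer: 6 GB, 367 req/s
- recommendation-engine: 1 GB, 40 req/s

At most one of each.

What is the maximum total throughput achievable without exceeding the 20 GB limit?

Cache-warmer + pdf-renderer + recommendation-engine uses 20 of the 20 GB and totals 1515.
That's the maximum — no swap from here does better than 1515.

1515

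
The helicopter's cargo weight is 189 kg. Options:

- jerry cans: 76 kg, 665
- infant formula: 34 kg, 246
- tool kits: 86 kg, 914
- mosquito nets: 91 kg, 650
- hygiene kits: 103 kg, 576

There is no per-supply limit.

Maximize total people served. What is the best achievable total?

1828

Ranking by ratio (people served/kg): tool kits 10.63, jerry cans 8.75, infant formula 7.24.
The ratio ordering already packs tightly: 2×tool kits, 172 kg, 1828.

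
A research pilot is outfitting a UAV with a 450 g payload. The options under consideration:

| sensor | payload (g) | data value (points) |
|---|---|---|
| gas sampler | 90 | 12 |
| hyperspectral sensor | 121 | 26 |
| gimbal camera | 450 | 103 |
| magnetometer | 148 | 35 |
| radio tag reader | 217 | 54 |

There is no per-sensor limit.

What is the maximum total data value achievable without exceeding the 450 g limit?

108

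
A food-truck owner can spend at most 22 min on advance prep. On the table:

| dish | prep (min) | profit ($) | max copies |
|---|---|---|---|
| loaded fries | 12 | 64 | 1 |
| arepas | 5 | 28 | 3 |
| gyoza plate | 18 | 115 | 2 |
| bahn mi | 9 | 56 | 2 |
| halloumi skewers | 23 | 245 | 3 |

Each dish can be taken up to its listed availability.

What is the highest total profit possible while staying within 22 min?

120

By profit per min: halloumi skewers 10.65, gyoza plate 6.39, bahn mi 6.22, arepas 5.60 lead.
A density-first pass picks gyoza plate — 115 at 18 min.
Dropping gyoza plate frees 18 min; slotting in loaded fries + bahn mi (21 min) lifts the total to 120 at 21 min.
Nothing else within 22 min beats 120.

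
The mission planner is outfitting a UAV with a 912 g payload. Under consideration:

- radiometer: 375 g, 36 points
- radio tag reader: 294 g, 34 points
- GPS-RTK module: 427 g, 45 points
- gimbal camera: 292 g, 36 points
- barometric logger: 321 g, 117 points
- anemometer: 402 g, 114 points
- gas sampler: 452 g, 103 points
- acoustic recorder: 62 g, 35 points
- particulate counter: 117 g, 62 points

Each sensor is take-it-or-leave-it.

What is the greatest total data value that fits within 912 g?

Taking barometric logger + anemometer + acoustic recorder + particulate counter: 902 g used, 328 in data value.

328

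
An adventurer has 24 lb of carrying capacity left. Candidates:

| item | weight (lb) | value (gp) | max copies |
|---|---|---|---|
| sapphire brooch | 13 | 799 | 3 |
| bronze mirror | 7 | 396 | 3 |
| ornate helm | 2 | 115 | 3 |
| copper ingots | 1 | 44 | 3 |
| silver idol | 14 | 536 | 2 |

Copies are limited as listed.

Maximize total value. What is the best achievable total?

Ranking by ratio (value/lb): sapphire brooch 61.46, ornate helm 57.50, bronze mirror 56.57.
A density-first pass picks sapphire brooch + 3×ornate helm + 3×copper ingots — 1276 at 22 lb.
Replace ornate helm and 3×copper ingots with bronze mirror: the trade gains 149 net, giving 1425 at 24 lb.
That's the maximum — no swap from here does better than 1425.

1425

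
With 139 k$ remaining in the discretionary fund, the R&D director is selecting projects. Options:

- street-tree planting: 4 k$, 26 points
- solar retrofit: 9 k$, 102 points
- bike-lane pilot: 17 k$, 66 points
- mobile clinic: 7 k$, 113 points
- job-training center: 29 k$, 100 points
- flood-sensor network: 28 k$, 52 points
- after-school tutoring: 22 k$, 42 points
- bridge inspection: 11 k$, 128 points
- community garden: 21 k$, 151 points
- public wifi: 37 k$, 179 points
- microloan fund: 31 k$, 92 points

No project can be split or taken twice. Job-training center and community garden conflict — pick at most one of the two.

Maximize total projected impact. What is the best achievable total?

By projected impact per k$: mobile clinic 16.14, bridge inspection 11.64, solar retrofit 11.33 lead.
Taking street-tree planting + solar retrofit + bike-lane pilot + mobile clinic + bridge inspection + community garden + public wifi + microloan fund: 137 k$ used, 857 in projected impact.
An exhaustive check of the 2048 subsets confirms 857.

857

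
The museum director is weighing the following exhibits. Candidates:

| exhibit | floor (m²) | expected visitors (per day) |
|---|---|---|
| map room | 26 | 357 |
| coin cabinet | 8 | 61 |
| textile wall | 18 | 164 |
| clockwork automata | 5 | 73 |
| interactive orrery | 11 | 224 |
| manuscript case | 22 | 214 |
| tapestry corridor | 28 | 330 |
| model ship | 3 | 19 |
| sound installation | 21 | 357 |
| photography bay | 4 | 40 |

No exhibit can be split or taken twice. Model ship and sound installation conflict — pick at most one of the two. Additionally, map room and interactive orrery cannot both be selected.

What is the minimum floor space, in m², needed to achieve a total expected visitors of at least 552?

32

Look for the lowest-floor combination reaching 552.
Taking interactive orrery + sound installation gives 581 (≥ 552) for 32 m².
No combination under 32 m² hits 552.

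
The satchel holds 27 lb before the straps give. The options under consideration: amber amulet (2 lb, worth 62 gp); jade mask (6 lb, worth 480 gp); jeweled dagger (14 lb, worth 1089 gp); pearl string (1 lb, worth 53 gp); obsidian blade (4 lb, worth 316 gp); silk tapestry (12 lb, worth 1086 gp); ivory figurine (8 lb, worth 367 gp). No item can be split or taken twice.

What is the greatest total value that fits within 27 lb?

2228

Filling by ratio: amber amulet + jade mask + pearl string + obsidian blade + silk tapestry for 1997, with 2 lb left unused.
The 12 lb tied up in amber amulet and jade mask and obsidian blade is better spent on jeweled dagger — total rises to 2228 (27 lb).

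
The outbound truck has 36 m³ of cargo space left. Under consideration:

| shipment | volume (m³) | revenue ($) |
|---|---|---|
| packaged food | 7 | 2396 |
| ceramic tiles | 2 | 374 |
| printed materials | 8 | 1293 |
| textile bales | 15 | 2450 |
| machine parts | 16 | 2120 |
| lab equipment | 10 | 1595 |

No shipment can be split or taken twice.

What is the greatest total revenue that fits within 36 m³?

6815

A density-first pass picks packaged food + ceramic tiles + printed materials + textile bales — 6513 at 32 m³.
Dropping printed materials frees 8 m³; slotting in lab equipment (10 m³) lifts the total to 6815 at 34 m³.
Next best is packaged food + ceramic tiles + printed materials + textile bales at 6513 (32 m³) — short by 302.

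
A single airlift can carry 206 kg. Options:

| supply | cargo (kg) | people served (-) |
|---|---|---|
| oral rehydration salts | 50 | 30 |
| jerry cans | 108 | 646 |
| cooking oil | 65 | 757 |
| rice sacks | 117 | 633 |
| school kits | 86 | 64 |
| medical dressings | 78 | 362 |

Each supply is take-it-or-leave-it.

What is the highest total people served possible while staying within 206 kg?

1403

The ratio ordering already packs tightly: jerry cans + cooking oil, 173 kg, 1403.
That's the maximum — no swap from here does better than 1403.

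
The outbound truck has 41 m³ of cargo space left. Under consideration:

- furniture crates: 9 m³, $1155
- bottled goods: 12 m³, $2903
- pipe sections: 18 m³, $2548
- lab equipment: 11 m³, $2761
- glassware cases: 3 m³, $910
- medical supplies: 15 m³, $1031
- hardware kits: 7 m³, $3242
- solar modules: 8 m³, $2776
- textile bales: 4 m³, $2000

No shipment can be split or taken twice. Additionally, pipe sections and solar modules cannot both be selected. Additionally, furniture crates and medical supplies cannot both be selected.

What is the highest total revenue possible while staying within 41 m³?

12592

Filling by ratio: lab equipment + glassware cases + hardware kits + solar modules + textile bales for 11689, with 8 m³ left unused.
The 4 m³ tied up in textile bales is better spent on bottled goods — total rises to 12592 (41 m³).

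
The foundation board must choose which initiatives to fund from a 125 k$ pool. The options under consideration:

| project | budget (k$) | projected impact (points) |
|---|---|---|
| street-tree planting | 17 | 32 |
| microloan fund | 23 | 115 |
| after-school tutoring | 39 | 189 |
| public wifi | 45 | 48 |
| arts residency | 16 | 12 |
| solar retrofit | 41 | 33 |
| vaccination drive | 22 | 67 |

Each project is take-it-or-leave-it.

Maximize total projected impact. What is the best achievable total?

Street-tree planting + microloan fund + after-school tutoring + arts residency + vaccination drive uses 117 of the 125 k$ and totals 415.
No other feasible combination exceeds 415.

415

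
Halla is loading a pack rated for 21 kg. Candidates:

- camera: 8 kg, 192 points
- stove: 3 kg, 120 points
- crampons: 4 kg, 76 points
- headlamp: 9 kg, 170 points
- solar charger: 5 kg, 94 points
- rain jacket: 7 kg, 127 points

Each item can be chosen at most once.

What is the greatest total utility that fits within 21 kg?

482

Ranking by ratio (utility/kg): stove 40.00, camera 24.00, crampons 19.00, headlamp 18.89.
Camera + stove + headlamp uses 20 of the 21 kg and totals 482.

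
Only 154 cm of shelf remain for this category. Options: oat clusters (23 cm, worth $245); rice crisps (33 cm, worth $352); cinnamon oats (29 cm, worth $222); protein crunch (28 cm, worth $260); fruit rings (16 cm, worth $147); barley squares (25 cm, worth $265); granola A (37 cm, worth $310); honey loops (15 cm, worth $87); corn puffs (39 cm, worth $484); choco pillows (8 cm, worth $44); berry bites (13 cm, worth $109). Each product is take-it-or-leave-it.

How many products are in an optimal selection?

The maximum weekly sales within 154 cm is 1617.
rice crisps + protein crunch + fruit rings + barley squares + corn puffs + berry bites hits 1617 at 154 cm.
All optima have 6 products.

6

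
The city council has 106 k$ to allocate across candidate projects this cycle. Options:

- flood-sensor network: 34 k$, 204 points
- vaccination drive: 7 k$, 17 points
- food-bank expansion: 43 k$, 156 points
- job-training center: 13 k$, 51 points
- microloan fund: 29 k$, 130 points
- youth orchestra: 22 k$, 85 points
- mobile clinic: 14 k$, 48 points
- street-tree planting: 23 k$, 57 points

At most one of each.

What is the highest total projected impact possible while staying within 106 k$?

Taking the top-ratio projects first gives flood-sensor network + vaccination drive + job-training center + microloan fund + youth orchestra for 487 (105 k$).
Replace vaccination drive and job-training center and youth orchestra with food-bank expansion: the trade gains 3 net, giving 490 at 106 k$.
The closest alternative, flood-sensor network + vaccination drive + job-training center + microloan fund + youth orchestra, reaches only 487.

490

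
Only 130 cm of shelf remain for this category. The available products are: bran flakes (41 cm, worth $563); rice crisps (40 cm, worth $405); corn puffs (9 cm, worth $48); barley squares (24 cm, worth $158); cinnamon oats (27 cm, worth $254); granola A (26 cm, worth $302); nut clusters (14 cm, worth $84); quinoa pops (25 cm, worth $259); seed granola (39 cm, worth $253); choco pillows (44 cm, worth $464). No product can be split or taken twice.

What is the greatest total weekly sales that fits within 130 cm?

Greedy by ratio would take bran flakes + granola A + nut clusters + choco pillows: 125 cm used, total 1413.
The 40 cm tied up in granola A and nut clusters is better spent on rice crisps — total rises to 1432 (125 cm).
Nothing else within 130 cm beats 1432.

1432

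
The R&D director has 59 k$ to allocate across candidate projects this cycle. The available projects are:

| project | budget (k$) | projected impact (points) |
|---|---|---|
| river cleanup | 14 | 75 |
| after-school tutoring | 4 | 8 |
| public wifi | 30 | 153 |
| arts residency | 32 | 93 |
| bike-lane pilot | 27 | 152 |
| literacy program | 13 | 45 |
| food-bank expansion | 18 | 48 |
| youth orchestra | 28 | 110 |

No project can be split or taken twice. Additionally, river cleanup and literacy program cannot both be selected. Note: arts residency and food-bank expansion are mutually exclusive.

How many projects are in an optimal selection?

2

Optimal total is 305.
public wifi + bike-lane pilot hits 305 at 57 k$.
All optima have 2 projects.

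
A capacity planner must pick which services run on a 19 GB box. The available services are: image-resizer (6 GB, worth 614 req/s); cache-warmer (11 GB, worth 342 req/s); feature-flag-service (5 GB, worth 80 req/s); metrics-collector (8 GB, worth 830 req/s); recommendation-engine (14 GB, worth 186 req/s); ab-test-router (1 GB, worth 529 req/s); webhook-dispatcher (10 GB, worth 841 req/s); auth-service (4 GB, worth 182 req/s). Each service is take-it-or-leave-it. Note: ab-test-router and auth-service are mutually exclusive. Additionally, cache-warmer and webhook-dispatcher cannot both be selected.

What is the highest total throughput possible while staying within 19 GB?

2200

Taking metrics-collector + ab-test-router + webhook-dispatcher: 19 GB used, 2200 in throughput.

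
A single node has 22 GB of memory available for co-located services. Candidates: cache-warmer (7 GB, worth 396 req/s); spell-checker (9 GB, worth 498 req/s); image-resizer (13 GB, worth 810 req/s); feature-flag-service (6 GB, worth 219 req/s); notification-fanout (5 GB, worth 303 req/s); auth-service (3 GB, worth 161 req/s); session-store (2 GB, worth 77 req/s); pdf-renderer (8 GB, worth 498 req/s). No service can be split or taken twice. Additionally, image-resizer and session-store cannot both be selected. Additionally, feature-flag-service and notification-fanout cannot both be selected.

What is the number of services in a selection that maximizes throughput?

Optimal total is 1308.
spell-checker + image-resizer hits 1308 at 22 GB.
Any selection reaching 1308 contains exactly 2 services.

2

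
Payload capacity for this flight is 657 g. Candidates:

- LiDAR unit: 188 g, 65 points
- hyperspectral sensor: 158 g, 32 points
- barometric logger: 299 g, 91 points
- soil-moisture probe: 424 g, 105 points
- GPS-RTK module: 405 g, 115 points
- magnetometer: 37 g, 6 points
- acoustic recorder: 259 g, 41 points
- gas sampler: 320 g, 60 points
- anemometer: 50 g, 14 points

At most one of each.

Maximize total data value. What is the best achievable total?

194

The ratio heuristic lands on LiDAR unit + barometric logger + magnetometer + anemometer (176) but leaves 83 g idle.
Replace barometric logger and magnetometer with GPS-RTK module: the trade gains 18 net, giving 194 at 643 g.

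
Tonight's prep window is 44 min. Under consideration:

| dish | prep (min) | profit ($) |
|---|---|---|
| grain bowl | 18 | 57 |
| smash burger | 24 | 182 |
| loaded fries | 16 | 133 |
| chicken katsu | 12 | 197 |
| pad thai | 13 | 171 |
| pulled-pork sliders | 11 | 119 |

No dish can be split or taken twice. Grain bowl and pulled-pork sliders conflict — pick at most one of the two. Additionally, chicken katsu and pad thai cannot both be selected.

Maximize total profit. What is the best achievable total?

449

Best packing: loaded fries + chicken katsu + pulled-pork sliders — 39 min, 449 total.
Runner-up loaded fries + pad thai + pulled-pork sliders tops out at 423.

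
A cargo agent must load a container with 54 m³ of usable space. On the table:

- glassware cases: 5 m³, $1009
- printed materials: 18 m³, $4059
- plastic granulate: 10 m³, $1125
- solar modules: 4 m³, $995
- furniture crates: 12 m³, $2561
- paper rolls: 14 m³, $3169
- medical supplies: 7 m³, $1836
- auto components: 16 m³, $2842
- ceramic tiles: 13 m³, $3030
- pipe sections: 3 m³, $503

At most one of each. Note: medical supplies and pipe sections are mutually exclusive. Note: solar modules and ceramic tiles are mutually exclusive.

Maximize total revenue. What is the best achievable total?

Printed materials + paper rolls + medical supplies + ceramic tiles uses 52 of the 54 m³ and totals 12094.

12094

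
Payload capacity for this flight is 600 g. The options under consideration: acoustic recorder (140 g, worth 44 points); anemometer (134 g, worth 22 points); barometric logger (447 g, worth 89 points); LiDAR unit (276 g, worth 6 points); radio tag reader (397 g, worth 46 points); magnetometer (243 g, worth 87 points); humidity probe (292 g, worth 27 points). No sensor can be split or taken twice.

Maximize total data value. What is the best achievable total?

153

Acoustic recorder + anemometer + magnetometer uses 517 of the 600 g and totals 153.
No other feasible combination exceeds 153.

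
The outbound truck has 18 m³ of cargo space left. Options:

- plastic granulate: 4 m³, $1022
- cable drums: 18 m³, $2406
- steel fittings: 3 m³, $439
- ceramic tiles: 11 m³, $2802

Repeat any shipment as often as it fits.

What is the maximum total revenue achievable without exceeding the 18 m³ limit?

By revenue per m³: plastic granulate 255.50, ceramic tiles 254.73, steel fittings 146.33 lead.
The ratio heuristic lands on 4×plastic granulate (4088) but leaves 2 m³ idle.
Replace 3×plastic granulate with steel fittings + ceramic tiles: the trade gains 175 net, giving 4263 at 18 m³.
Nothing else within 18 m³ beats 4263.

4263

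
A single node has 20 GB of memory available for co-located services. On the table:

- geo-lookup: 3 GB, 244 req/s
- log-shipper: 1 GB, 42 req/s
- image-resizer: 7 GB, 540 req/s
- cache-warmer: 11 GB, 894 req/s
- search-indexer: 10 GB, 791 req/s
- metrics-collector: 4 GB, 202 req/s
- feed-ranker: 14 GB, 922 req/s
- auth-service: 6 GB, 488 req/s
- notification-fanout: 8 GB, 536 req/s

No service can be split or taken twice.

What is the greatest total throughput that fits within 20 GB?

1626

Geo-lookup + cache-warmer + auth-service uses 20 of the 20 GB and totals 1626.
Every other selection either busts 20 GB or fails to beat 1626.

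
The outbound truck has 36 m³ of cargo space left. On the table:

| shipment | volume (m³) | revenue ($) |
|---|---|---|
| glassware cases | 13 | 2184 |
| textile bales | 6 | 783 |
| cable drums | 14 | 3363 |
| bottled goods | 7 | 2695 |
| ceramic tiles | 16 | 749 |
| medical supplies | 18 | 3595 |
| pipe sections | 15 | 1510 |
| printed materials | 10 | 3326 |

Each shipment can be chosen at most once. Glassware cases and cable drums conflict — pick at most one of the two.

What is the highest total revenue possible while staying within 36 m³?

9616

Taking the top-ratio shipments first gives cable drums + bottled goods + printed materials for 9384 (31 m³).
The 14 m³ tied up in cable drums is better spent on medical supplies — total rises to 9616 (35 m³).
Every other selection either busts 36 m³ or breaks a pairing rule or fails to beat 9616.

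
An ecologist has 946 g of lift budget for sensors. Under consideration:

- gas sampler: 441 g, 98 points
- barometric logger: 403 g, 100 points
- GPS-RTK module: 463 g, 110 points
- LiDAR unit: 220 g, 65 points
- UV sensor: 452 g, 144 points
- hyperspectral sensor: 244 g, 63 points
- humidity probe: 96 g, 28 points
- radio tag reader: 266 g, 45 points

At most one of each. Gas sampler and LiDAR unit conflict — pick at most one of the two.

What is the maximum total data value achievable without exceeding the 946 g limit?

A density-first pass picks LiDAR unit + UV sensor + humidity probe — 237 at 768 g.
Dropping humidity probe frees 96 g; slotting in hyperspectral sensor (244 g) lifts the total to 272 at 916 g.

272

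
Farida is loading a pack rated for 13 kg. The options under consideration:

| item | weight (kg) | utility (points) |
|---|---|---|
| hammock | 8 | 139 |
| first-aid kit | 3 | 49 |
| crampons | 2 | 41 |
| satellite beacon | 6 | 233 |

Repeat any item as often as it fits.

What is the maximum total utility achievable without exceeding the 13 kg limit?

466

By utility per kg: satellite beacon 38.83, crampons 20.50, hammock 17.38 lead.
2×satellite beacon uses 12 of the 13 kg and totals 466.
The spare 1 kg is too small for any remaining item, and no exchange beats 466.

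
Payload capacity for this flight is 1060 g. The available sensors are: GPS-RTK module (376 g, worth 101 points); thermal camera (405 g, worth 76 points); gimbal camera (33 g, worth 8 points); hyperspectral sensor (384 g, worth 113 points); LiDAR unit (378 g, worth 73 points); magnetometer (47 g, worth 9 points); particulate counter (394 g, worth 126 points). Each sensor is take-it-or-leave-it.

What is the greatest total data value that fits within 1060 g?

256

Density check — particulate counter 0.32, hyperspectral sensor 0.29, GPS-RTK module 0.27 are the best per g.
Taking gimbal camera + hyperspectral sensor + magnetometer + particulate counter: 858 g used, 256 in data value.
Runner-up hyperspectral sensor + magnetometer + particulate counter tops out at 248.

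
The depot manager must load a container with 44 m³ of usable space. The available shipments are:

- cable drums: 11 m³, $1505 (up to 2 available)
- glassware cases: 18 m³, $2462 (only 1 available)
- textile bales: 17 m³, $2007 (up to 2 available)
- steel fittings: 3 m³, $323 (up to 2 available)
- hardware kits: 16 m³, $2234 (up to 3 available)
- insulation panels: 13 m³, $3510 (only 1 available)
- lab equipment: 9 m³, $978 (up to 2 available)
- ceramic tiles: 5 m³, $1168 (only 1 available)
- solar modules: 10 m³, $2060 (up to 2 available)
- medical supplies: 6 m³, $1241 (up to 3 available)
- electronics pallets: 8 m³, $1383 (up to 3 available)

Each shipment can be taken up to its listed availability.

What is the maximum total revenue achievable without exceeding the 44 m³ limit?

By revenue per m³: insulation panels 270.00, ceramic tiles 233.60, medical supplies 206.83, solar modules 206.00 lead.
A density-first pass picks insulation panels + ceramic tiles + 3×medical supplies + electronics pallets — 9784 at 44 m³.
Dropping 2×medical supplies and electronics pallets frees 20 m³; slotting in 2×solar modules (20 m³) lifts the total to 10039 at 44 m³.
No other feasible combination exceeds 10039.

10039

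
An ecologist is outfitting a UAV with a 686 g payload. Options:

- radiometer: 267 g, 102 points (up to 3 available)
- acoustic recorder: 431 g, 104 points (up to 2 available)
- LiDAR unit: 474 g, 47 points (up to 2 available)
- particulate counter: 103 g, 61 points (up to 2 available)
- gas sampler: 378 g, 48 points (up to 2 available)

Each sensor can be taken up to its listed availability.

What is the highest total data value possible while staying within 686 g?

Ranking by ratio (data value/g): particulate counter 0.59, radiometer 0.38, acoustic recorder 0.24, gas sampler 0.13.
Taking the top-ratio sensors first gives radiometer + 2×particulate counter for 224 (473 g).
Replace particulate counter with radiometer: the trade gains 41 net, giving 265 at 637 g.
The spare 49 g is too small for any remaining sensor, and no exchange beats 265.

265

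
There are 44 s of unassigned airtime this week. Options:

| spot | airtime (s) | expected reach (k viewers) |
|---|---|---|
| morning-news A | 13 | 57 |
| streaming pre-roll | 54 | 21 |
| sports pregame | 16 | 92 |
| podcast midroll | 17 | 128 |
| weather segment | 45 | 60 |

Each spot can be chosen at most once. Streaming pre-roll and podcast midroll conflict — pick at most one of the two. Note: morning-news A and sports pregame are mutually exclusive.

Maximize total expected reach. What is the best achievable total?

220

The ratio ordering already packs tightly: sports pregame + podcast midroll, 33 s, 220.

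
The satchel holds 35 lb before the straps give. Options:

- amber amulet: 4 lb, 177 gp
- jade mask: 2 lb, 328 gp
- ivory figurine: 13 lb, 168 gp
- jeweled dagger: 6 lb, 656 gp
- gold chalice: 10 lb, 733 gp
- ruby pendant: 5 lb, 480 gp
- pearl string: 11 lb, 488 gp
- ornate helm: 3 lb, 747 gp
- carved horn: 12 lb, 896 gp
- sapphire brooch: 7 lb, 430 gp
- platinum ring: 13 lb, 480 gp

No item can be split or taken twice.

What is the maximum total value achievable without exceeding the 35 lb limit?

3537

Taking jade mask + jeweled dagger + ruby pendant + ornate helm + carved horn + sapphire brooch: 35 lb used, 3537 in value.
That's the maximum — no swap from here does better than 3537.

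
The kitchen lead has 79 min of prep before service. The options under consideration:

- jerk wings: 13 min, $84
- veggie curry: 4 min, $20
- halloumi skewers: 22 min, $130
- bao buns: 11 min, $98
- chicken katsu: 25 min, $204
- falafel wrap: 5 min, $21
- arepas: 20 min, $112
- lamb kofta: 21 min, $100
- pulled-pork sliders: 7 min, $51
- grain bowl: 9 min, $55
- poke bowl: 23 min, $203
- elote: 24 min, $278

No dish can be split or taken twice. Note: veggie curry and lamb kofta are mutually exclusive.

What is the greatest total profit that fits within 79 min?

736

A density-first pass picks jerk wings + bao buns + pulled-pork sliders + poke bowl + elote — 714 at 78 min.
Replace jerk wings and bao buns with chicken katsu: the trade gains 22 net, giving 736 at 79 min.
Nothing else feasible within 79 min beats 736.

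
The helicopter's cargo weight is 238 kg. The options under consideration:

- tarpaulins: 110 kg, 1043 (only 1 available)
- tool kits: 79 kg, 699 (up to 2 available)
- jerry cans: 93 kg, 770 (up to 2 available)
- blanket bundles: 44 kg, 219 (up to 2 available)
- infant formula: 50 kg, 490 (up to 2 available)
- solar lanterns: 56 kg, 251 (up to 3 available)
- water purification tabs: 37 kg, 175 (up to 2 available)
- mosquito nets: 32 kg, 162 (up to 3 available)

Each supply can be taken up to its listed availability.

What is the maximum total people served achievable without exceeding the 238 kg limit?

By people served per kg: infant formula 9.80, tarpaulins 9.48, tool kits 8.85 lead.
Greedy by ratio would take tarpaulins + 2×infant formula: 210 kg used, total 2023.
The 160 kg tied up in tarpaulins and infant formula is better spent on 2×jerry cans — total rises to 2030 (236 kg).
Nothing else within 238 kg beats 2030.

2030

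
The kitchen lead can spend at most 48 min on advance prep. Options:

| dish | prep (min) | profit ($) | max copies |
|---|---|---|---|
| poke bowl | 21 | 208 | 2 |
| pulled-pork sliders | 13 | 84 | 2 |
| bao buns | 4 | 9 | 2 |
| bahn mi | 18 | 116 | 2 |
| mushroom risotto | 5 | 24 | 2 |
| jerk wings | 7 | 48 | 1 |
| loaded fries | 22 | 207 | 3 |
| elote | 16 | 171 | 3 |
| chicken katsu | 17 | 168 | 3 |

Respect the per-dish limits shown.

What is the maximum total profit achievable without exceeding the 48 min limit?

513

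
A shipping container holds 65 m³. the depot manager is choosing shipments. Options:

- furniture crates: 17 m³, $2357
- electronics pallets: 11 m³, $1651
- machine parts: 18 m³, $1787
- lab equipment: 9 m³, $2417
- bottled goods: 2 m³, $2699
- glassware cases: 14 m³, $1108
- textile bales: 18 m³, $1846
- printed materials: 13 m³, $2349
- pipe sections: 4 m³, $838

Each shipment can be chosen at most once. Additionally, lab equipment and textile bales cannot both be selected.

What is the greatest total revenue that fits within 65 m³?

12447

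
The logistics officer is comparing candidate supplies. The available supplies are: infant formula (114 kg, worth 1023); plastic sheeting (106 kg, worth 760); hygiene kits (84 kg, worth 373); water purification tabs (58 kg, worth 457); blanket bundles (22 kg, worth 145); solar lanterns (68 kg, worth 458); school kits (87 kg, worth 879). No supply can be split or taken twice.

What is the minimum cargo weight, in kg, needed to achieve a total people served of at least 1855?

201

Need the lightest bundle worth ≥ 1855.
infant formula + school kits: 1902 people served at 201 kg.
Any bundle with less than 201 kg falls short of 1855.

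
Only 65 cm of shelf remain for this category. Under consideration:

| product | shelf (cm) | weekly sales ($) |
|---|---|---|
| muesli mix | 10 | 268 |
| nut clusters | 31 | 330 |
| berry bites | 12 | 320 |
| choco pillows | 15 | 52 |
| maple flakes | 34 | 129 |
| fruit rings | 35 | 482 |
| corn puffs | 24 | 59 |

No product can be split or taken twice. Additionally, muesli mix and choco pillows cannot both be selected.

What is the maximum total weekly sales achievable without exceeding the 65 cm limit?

1070

Ranking by ratio (weekly sales/cm): muesli mix 26.80, berry bites 26.67, fruit rings 13.77, nut clusters 10.65.
Muesli mix + berry bites + fruit rings uses 57 of the 65 cm and totals 1070.
That's the maximum — no feasible swap from here does better than 1070.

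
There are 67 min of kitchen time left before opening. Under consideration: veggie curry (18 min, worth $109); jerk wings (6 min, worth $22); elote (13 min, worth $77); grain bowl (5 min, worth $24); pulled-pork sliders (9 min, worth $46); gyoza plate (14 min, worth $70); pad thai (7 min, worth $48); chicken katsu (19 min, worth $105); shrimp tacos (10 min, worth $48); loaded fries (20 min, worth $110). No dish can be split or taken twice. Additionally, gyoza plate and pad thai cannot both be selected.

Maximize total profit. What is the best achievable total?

390

The ratio heuristic lands on veggie curry + elote + pulled-pork sliders + pad thai + chicken katsu (385) but leaves 1 min idle.
Dropping chicken katsu frees 19 min; slotting in loaded fries (20 min) lifts the total to 390 at 67 min.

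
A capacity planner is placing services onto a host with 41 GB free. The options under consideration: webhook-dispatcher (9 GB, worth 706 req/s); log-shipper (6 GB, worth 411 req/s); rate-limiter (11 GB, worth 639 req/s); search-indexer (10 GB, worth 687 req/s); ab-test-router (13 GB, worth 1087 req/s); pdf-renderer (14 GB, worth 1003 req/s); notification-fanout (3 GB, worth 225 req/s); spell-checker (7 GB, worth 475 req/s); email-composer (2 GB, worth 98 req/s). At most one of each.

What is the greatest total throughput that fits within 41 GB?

3119

Ranking by ratio (throughput/GB): ab-test-router 83.62, webhook-dispatcher 78.44, notification-fanout 75.00.
Best packing: webhook-dispatcher + ab-test-router + pdf-renderer + notification-fanout + email-composer — 41 GB, 3119 total.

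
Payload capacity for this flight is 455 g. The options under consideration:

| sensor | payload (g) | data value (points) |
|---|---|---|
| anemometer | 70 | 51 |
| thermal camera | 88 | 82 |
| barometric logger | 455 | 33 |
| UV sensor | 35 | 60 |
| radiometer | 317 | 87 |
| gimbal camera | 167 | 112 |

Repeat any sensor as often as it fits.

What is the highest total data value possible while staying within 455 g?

The ratio ordering already packs tightly: 13×UV sensor, 455 g, 780.

780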